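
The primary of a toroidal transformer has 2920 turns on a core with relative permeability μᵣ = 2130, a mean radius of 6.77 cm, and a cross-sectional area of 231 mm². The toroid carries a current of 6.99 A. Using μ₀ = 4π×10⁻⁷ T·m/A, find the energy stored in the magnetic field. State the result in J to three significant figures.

U ≈ 303 J

L = μ₀μᵣN²A/(2πR) = (4π×10⁻⁷)(2130)(2920)²(2.310×10^-4)/(2π×6.770×10^-2) = 12.39 H.
U = ½LI² = ½(12.39)(6.99)² = 302.8 J.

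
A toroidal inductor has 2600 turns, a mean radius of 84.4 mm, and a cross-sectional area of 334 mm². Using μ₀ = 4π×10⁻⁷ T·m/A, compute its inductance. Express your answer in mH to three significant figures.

For a thin toroid, L = μ₀N²A/(2πR).
L = (4π×10⁻⁷)(2600)²(3.340×10^-4) / (2π×8.440×10^-2 m) = 5.350×10^-3 H.

L ≈ 5.35 mH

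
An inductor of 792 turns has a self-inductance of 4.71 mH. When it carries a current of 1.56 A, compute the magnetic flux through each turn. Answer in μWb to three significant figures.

From L = NΦ_B/I, the flux per turn is Φ_B = LI/N.
Φ_B = (4.710×10^-3 H)(1.56 A)/792 = 9.277×10^-6 Wb.

Φ_B ≈ 9.28 μWb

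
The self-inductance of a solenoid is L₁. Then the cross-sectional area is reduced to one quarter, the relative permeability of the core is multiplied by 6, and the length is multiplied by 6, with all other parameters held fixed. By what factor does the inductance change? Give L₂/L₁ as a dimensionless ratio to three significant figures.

For a solenoid, L ∝ μᵣN²A/ℓ.
L₂/L₁ = (0.25) × (6) × (6)^-1 = 0.250.

L₂/L₁ = 0.250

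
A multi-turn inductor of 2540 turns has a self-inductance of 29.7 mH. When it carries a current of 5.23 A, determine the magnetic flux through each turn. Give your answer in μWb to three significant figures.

From L = NΦ_B/I, the flux per turn is Φ_B = LI/N.
Φ_B = (2.970×10^-2 H)(5.23 A)/2540 = 6.115×10^-5 Wb.

Φ_B ≈ 61.2 μWb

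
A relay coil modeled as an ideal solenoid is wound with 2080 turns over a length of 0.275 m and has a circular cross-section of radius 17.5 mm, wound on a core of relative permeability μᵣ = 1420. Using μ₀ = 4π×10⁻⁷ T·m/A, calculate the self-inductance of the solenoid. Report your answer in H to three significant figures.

A = πr² = π(1.750×10^-2 m)² = 9.621×10^-4 m².
For a long solenoid, L = μ₀μᵣN²A/ℓ.
L = (4π×10⁻⁷)(1420)(2080)²(9.621×10^-4)/(0.275 m) = 27.01 H.

L ≈ 27.0 H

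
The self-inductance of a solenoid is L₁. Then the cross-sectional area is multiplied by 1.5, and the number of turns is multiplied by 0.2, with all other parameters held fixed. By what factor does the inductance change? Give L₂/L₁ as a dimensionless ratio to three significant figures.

L₂/L₁ = 0.0600

For a solenoid, L ∝ μᵣN²A/ℓ.
L₂/L₁ = (1.5) × (0.2)^2 = 0.0600.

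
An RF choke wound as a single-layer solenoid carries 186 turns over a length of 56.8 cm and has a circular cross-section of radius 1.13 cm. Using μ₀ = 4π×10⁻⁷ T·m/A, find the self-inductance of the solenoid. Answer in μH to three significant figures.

A = πr² = π(1.130×10^-2 m)² = 4.011×10^-4 m².
For a long solenoid, L = μ₀N²A/ℓ.
L = (4π×10⁻⁷)(186)²(4.011×10^-4)/(0.568 m) = 3.070×10^-5 H.

L ≈ 30.7 μH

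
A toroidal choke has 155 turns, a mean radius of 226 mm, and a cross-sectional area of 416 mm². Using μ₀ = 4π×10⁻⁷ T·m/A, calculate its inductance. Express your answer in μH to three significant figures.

L ≈ 8.84 μH

For a thin toroid, L = μ₀N²A/(2πR).
L = (4π×10⁻⁷)(155)²(4.160×10^-4) / (2π×0.226 m) = 8.8446×10^-6 H.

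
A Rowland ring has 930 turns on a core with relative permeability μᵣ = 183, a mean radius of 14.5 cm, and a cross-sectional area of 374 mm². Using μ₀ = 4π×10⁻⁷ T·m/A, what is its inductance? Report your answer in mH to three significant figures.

For a thin toroid, L = μ₀μᵣN²A/(2πR).
L = (4π×10⁻⁷)(183)(930)²(3.740×10^-4) / (2π×0.145 m) = 8.1649×10^-2 H.

L ≈ 81.6 mH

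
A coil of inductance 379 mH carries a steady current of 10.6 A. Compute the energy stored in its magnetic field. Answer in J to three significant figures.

U ≈ 21.3 J

Stored magnetic energy: U = ½LI².
U = ½(0.379 H)(10.6 A)² = 21.29 J.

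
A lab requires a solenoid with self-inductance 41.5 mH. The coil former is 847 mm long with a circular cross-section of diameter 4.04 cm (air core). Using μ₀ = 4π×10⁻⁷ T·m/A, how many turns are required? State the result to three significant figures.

A = π(d/2)² = π(2.020×10^-2 m)² = 1.282×10^-3 m².
From L = μ₀N²A/ℓ, N = √(Lℓ / (μ₀A)).
N = √[(4.150×10^-2)(0.847) / ((4π×10⁻⁷)×1.282×10^-3)] = √(2.182×10^7) ≈ 4671.3.

N ≈ 4670 turns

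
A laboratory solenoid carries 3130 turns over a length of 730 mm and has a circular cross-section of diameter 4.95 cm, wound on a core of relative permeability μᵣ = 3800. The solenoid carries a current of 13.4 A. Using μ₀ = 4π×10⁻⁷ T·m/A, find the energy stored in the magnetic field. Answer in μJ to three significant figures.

U ≈ 11100000000 μJ

A = π(d/2)² = π(2.475×10^-2 m)² = 1.924×10^-3 m².
L = μ₀μᵣN²A/ℓ = (4π×10⁻⁷)(3800)(3130)²(1.924×10^-3)/(0.73) = 123.3 H.
U = ½LI² = ½(123.3)(13.4)² = 1.107×10^4 J.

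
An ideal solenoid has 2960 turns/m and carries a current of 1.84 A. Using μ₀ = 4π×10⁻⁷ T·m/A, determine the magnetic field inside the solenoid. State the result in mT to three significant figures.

Inside a long solenoid, B = μ₀nI.
B = (4π×10⁻⁷)(2.960×10^3 m⁻¹)(1.84 A) = 6.844×10^-3 T.

B ≈ 6.84 mT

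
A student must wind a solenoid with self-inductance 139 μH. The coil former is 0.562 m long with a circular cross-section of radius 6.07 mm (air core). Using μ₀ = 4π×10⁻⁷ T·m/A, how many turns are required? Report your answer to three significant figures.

N ≈ 733 turns

A = πr² = π(6.070×10^-3 m)² = 1.158×10^-4 m².
From L = μ₀N²A/ℓ, N = √(Lℓ / (μ₀A)).
N = √[(1.390×10^-4)(0.562) / ((4π×10⁻⁷)×1.158×10^-4)] = √(5.370×10^5) ≈ 732.8.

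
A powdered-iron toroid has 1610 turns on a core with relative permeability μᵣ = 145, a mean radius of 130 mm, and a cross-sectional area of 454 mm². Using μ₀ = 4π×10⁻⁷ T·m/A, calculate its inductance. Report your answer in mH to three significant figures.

For a thin toroid, L = μ₀μᵣN²A/(2πR).
L = (4π×10⁻⁷)(145)(1610)²(4.540×10^-4) / (2π×0.13 m) = 0.2625 H.

L ≈ 263 mH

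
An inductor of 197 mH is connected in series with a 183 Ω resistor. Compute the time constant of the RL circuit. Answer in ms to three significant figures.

τ ≈ 1.08 ms

τ = L/R = (0.197 H)/(183 Ω) = 1.077×10^-3 s.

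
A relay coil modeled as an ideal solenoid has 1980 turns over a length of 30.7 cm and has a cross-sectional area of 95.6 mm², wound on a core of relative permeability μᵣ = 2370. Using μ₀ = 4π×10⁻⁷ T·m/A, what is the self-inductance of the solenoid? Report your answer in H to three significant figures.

A = 95.6 mm² = 9.560×10^-5 m².
For a long solenoid, L = μ₀μᵣN²A/ℓ.
L = (4π×10⁻⁷)(2370)(1980)²(9.560×10^-5)/(0.307 m) = 3.636 H.

L ≈ 3.64 H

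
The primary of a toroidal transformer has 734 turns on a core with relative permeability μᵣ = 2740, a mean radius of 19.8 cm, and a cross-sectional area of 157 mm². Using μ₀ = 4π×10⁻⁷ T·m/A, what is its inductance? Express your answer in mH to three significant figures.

L ≈ 234 mH

For a thin toroid, L = μ₀μᵣN²A/(2πR).
L = (4π×10⁻⁷)(2740)(734)²(1.570×10^-4) / (2π×0.198 m) = 0.2341 H.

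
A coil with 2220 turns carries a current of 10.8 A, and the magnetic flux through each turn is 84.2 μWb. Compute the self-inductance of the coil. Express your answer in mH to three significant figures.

Self-inductance is defined by L = NΦ_B/I (flux linkage over current).
L = (2220)(8.420×10^-5 Wb)/(10.8 A) = 1.731×10^-2 H.

L ≈ 17.3 mH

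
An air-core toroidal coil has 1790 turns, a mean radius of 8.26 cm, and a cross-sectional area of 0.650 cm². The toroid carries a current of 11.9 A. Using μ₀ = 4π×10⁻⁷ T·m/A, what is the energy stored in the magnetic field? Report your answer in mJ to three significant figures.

L = μ₀N²A/(2πR) = (4π×10⁻⁷)(1790)²(6.500×10^-5)/(2π×8.260×10^-2) = 5.043×10^-4 H.
U = ½LI² = ½(5.043×10^-4)(11.9)² = 3.571×10^-2 J.

U ≈ 35.7 mJ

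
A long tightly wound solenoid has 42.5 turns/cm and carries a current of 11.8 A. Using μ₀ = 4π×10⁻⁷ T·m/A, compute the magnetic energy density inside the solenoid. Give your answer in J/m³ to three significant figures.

B = μ₀nI = (4π×10⁻⁷)(4.250×10^3)(11.8) = 6.302×10^-2 T.
u = B²/(2μ₀) = (6.302×10^-2)²/(2×4π×10⁻⁷) = 1.580×10^3 J/m³.

u ≈ 1580 J/m³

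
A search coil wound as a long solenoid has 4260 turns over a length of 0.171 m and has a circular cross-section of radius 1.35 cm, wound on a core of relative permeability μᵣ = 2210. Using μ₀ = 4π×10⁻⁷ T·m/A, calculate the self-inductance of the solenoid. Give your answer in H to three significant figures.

A = πr² = π(1.350×10^-2 m)² = 5.726×10^-4 m².
For a long solenoid, L = μ₀μᵣN²A/ℓ.
L = (4π×10⁻⁷)(2210)(4260)²(5.726×10^-4)/(0.171 m) = 168.7 H.

L ≈ 169 H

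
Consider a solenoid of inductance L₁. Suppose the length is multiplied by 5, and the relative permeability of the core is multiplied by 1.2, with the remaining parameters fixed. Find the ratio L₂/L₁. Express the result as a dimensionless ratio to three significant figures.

L₂/L₁ = 0.240

For a solenoid, L ∝ μᵣN²A/ℓ.
L₂/L₁ = (5)^-1 × (1.2) = 0.240.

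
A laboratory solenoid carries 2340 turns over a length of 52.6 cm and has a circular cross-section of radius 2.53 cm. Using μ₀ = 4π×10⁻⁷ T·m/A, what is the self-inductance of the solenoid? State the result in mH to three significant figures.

L ≈ 26.3 mH

A = πr² = π(2.530×10^-2 m)² = 2.011×10^-3 m².
For a long solenoid, L = μ₀N²A/ℓ.
L = (4π×10⁻⁷)(2340)²(2.011×10^-3)/(0.526 m) = 2.631×10^-2 H.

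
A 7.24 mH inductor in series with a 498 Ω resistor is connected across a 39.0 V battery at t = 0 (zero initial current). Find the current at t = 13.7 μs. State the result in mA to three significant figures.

τ = L/R = 7.240×10^-3/498 = 1.454×10^-5 s; final current I_∞ = ε/R = 39.0/498 = 7.831×10^-2 A.
I(t) = I_∞(1 − e^(−t/τ)) with t/τ = 0.942.
I = (7.831×10^-2)(1 − e^(−0.942)) = 4.779×10^-2 A.

I ≈ 47.8 mA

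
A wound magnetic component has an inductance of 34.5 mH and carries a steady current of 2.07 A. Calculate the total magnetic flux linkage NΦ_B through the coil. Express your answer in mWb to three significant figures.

From L = NΦ_B/I, the flux linkage is NΦ_B = LI.
NΦ_B = (3.450×10^-2 H)(2.07 A) = 7.142×10^-2 Wb.

NΦ_B ≈ 71.4 mWb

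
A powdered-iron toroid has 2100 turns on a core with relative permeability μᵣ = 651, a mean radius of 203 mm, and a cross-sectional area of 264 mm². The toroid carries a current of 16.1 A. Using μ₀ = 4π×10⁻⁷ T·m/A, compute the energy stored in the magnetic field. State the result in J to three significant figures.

L = μ₀μᵣN²A/(2πR) = (4π×10⁻⁷)(651)(2100)²(2.640×10^-4)/(2π×0.203) = 0.7467 H.
U = ½LI² = ½(0.7467)(16.1)² = 96.78 J.

U ≈ 96.8 J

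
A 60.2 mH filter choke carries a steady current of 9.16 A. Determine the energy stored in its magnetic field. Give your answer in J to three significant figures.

U ≈ 2.53 J

Stored magnetic energy: U = ½LI².
U = ½(6.020×10^-2 H)(9.16 A)² = 2.526 J.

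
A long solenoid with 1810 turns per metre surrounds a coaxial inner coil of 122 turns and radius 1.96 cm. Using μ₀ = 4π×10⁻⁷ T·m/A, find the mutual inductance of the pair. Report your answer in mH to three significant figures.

M ≈ 0.335 mH

The outer solenoid produces a uniform field B₁ = μ₀n₁I₁ across the inner coil,
so the flux linkage is N₂Φ = N₂B₁A₂ = μ₀n₁N₂A₂·I₁, giving M = μ₀n₁N₂A₂.
A₂ = πr² = π(1.960×10^-2 m)² = 1.207×10^-3 m².
M = (4π×10⁻⁷)(1810)(122)(1.207×10^-3) = 3.349×10^-4 H.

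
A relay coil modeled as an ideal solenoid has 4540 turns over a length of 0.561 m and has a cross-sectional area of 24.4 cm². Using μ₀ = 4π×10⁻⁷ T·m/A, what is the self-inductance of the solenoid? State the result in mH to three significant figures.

L ≈ 113 mH

A = 24.4 cm² = 2.440×10^-3 m².
For a long solenoid, L = μ₀N²A/ℓ.
L = (4π×10⁻⁷)(4540)²(2.440×10^-3)/(0.561 m) = 0.1127 H.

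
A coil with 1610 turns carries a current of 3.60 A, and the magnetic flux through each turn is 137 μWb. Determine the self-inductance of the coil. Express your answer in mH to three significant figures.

Self-inductance is defined by L = NΦ_B/I (flux linkage over current).
L = (1610)(1.370×10^-4 Wb)/(3.60 A) = 6.127×10^-2 H.

L ≈ 61.3 mH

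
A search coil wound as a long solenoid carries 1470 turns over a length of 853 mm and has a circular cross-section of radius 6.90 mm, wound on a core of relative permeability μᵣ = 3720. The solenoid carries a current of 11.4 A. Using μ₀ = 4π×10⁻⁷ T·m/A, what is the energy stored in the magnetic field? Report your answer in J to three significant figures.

A = πr² = π(6.900×10^-3 m)² = 1.496×10^-4 m².
L = μ₀μᵣN²A/ℓ = (4π×10⁻⁷)(3720)(1470)²(1.496×10^-4)/(0.853) = 1.771 H.
U = ½LI² = ½(1.771)(11.4)² = 115.1 J.

U ≈ 115 J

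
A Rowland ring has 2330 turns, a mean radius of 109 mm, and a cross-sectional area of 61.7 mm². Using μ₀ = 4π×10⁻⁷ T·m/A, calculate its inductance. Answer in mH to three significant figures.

L ≈ 0.615 mH

For a thin toroid, L = μ₀N²A/(2πR).
L = (4π×10⁻⁷)(2330)²(6.170×10^-5) / (2π×0.109 m) = 6.146×10^-4 H.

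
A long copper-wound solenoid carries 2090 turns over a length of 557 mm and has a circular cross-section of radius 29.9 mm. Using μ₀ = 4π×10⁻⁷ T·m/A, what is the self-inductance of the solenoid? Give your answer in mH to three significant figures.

A = πr² = π(2.990×10^-2 m)² = 2.809×10^-3 m².
For a long solenoid, L = μ₀N²A/ℓ.
L = (4π×10⁻⁷)(2090)²(2.809×10^-3)/(0.557 m) = 2.768×10^-2 H.

L ≈ 27.7 mH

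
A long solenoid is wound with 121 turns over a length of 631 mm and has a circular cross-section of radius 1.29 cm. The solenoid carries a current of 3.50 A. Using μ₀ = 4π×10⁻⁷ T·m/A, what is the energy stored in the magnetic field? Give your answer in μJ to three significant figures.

A = πr² = π(1.290×10^-2 m)² = 5.228×10^-4 m².
L = μ₀N²A/ℓ = (4π×10⁻⁷)(121)²(5.228×10^-4)/(0.631) = 1.524×10^-5 H.
U = ½LI² = ½(1.524×10^-5)(3.50)² = 9.337×10^-5 J.

U ≈ 93.4 μJ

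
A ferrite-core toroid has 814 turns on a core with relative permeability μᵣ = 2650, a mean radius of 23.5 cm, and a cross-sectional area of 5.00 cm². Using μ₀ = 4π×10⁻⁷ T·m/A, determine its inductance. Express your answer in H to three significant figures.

For a thin toroid, L = μ₀μᵣN²A/(2πR).
L = (4π×10⁻⁷)(2650)(814)²(5.000×10^-4) / (2π×0.235 m) = 0.7472 H.

L ≈ 0.747 H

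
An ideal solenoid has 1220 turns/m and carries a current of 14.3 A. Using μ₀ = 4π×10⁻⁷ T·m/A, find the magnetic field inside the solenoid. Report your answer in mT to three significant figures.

Inside a long solenoid, B = μ₀nI.
B = (4π×10⁻⁷)(1.220×10^3 m⁻¹)(14.3 A) = 2.192×10^-2 T.

B ≈ 21.9 mT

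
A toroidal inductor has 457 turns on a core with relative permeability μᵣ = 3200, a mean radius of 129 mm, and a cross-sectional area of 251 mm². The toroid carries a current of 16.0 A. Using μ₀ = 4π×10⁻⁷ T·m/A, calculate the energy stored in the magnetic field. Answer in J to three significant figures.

U ≈ 33.3 J

L = μ₀μᵣN²A/(2πR) = (4π×10⁻⁷)(3200)(457)²(2.510×10^-4)/(2π×0.129) = 0.2601 H.
U = ½LI² = ½(0.2601)(16.0)² = 33.29 J.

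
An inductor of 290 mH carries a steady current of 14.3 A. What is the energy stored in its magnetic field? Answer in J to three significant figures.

U ≈ 29.7 J

Stored magnetic energy: U = ½LI².
U = ½(0.29 H)(14.3 A)² = 29.65 J.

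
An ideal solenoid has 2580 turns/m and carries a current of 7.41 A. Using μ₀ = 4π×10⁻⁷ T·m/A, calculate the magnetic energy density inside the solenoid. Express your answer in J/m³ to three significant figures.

B = μ₀nI = (4π×10⁻⁷)(2.580×10^3)(7.41) = 2.402×10^-2 T.
u = B²/(2μ₀) = (2.402×10^-2)²/(2×4π×10⁻⁷) = 229.6 J/m³.

u ≈ 230 J/m³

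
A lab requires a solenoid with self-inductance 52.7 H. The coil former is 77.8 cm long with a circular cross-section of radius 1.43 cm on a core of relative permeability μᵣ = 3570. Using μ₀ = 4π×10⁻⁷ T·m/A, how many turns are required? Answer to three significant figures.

A = πr² = π(1.430×10^-2 m)² = 6.424×10^-4 m².
From L = μ₀μᵣN²A/ℓ, N = √(Lℓ / (μ₀μᵣA)).
N = √[(52.7)(0.778) / ((4π×10⁻⁷)(3570)×6.424×10^-4)] = √(1.423×10^7) ≈ 3771.8.

N ≈ 3770 turns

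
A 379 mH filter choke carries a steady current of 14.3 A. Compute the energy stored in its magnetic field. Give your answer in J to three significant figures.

Stored magnetic energy: U = ½LI².
U = ½(0.379 H)(14.3 A)² = 38.75 J.

U ≈ 38.8 J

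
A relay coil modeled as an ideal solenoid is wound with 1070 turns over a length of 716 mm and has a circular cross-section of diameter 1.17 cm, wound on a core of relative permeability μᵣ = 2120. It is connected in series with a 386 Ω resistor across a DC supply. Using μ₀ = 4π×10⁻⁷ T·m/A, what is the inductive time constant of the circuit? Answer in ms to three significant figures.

τ ≈ 1.19 ms

A = π(d/2)² = π(5.850×10^-3 m)² = 1.075×10^-4 m².
L = μ₀μᵣN²A/ℓ = (4π×10⁻⁷)(2120)(1070)²(1.075×10^-4)/(0.716) = 0.458 H.
τ = L/R = (0.458)/(386) = 1.187×10^-3 s.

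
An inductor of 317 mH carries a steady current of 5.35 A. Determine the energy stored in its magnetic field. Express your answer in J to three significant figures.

U ≈ 4.54 J

Stored magnetic energy: U = ½LI².
U = ½(0.317 H)(5.35 A)² = 4.537 J.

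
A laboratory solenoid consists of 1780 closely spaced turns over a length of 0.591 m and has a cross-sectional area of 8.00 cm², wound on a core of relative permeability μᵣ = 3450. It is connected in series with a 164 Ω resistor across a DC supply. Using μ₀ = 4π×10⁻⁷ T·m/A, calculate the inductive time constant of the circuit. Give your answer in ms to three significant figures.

A = 8.00 cm² = 8.000×10^-4 m².
L = μ₀μᵣN²A/ℓ = (4π×10⁻⁷)(3450)(1780)²(8.000×10^-4)/(0.591) = 18.59 H.
τ = L/R = (18.59)/(164) = 0.1134 s.

τ ≈ 113 ms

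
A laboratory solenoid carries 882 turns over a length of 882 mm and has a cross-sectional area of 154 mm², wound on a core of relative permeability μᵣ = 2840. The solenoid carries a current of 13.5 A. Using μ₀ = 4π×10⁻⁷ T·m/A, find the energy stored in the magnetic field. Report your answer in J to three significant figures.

A = 154 mm² = 1.540×10^-4 m².
L = μ₀μᵣN²A/ℓ = (4π×10⁻⁷)(2840)(882)²(1.540×10^-4)/(0.882) = 0.4847 H.
U = ½LI² = ½(0.4847)(13.5)² = 44.17 J.

U ≈ 44.2 J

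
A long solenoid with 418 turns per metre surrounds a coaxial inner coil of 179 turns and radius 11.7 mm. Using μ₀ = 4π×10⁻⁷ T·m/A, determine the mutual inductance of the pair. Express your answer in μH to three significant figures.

M ≈ 40.4 μH

The outer solenoid produces a uniform field B₁ = μ₀n₁I₁ across the inner coil,
so the flux linkage is N₂Φ = N₂B₁A₂ = μ₀n₁N₂A₂·I₁, giving M = μ₀n₁N₂A₂.
A₂ = πr² = π(1.170×10^-2 m)² = 4.301×10^-4 m².
M = (4π×10⁻⁷)(418)(179)(4.301×10^-4) = 4.044×10^-5 H.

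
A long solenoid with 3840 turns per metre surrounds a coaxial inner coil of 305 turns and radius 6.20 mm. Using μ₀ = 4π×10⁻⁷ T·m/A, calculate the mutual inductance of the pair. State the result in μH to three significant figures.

M ≈ 178 μH

The outer solenoid produces a uniform field B₁ = μ₀n₁I₁ across the inner coil,
so the flux linkage is N₂Φ = N₂B₁A₂ = μ₀n₁N₂A₂·I₁, giving M = μ₀n₁N₂A₂.
A₂ = πr² = π(6.200×10^-3 m)² = 1.208×10^-4 m².
M = (4π×10⁻⁷)(3840)(305)(1.208×10^-4) = 1.777×10^-4 H.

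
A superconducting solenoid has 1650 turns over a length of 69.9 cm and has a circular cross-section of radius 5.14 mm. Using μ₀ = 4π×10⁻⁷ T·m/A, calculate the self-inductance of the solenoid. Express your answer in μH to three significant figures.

A = πr² = π(5.140×10^-3 m)² = 8.300×10^-5 m².
For a long solenoid, L = μ₀N²A/ℓ.
L = (4π×10⁻⁷)(1650)²(8.300×10^-5)/(0.699 m) = 4.062×10^-4 H.

L ≈ 406 μH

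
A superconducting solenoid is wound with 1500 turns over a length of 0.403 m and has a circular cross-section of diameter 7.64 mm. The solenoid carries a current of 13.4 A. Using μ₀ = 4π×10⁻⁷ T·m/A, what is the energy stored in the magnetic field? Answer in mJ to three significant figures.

A = π(d/2)² = π(3.820×10^-3 m)² = 4.584×10^-5 m².
L = μ₀N²A/ℓ = (4π×10⁻⁷)(1500)²(4.584×10^-5)/(0.403) = 3.216×10^-4 H.
U = ½LI² = ½(3.216×10^-4)(13.4)² = 2.888×10^-2 J.

U ≈ 28.9 mJ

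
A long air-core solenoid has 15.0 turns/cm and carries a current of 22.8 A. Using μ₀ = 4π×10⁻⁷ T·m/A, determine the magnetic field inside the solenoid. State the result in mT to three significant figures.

B ≈ 43.0 mT

Inside a long solenoid, B = μ₀nI.
B = (4π×10⁻⁷)(1.500×10^3 m⁻¹)(22.8 A) = 4.298×10^-2 T.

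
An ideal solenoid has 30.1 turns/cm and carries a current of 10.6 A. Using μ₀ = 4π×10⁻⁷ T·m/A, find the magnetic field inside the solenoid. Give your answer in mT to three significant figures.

Inside a long solenoid, B = μ₀nI.
B = (4π×10⁻⁷)(3.010×10^3 m⁻¹)(10.6 A) = 4.009×10^-2 T.

B ≈ 40.1 mT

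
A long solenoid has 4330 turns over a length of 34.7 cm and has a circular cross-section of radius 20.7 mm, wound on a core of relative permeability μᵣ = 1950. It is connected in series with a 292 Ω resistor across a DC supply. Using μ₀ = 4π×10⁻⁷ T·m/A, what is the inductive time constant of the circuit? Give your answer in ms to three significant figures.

A = πr² = π(2.070×10^-2 m)² = 1.346×10^-3 m².
L = μ₀μᵣN²A/ℓ = (4π×10⁻⁷)(1950)(4330)²(1.346×10^-3)/(0.347) = 178.2 H.
τ = L/R = (178.2)/(292) = 0.6104 s.

τ ≈ 610 ms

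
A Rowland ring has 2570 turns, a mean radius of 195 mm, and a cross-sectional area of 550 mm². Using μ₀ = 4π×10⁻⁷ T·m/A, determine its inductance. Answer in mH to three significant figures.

For a thin toroid, L = μ₀N²A/(2πR).
L = (4π×10⁻⁷)(2570)²(5.500×10^-4) / (2π×0.195 m) = 3.726×10^-3 H.

L ≈ 3.73 mH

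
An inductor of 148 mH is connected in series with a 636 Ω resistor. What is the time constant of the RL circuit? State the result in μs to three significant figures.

τ ≈ 233 μs

τ = L/R = (0.148 H)/(636 Ω) = 2.327×10^-4 s.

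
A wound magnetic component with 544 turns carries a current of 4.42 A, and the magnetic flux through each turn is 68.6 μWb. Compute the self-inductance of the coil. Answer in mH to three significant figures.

L ≈ 8.44 mH

Self-inductance is defined by L = NΦ_B/I (flux linkage over current).
L = (544)(6.860×10^-5 Wb)/(4.42 A) = 8.443×10^-3 H.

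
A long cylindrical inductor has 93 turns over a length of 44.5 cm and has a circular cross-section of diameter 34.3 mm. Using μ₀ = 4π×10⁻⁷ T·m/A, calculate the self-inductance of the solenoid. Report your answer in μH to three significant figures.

L ≈ 22.6 μH

A = π(d/2)² = π(1.715×10^-2 m)² = 9.240×10^-4 m².
For a long solenoid, L = μ₀N²A/ℓ.
L = (4π×10⁻⁷)(93)²(9.240×10^-4)/(0.445 m) = 2.257×10^-5 H.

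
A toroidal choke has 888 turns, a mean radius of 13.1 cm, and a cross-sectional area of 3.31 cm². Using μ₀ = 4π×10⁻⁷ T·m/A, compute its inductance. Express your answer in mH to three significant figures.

For a thin toroid, L = μ₀N²A/(2πR).
L = (4π×10⁻⁷)(888)²(3.310×10^-4) / (2π×0.131 m) = 3.9849×10^-4 H.

L ≈ 0.398 mH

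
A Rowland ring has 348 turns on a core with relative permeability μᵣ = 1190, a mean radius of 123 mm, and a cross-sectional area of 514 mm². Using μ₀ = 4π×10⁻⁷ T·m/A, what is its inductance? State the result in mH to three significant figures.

L ≈ 120 mH

For a thin toroid, L = μ₀μᵣN²A/(2πR).
L = (4π×10⁻⁷)(1190)(348)²(5.140×10^-4) / (2π×0.123 m) = 0.1204 H.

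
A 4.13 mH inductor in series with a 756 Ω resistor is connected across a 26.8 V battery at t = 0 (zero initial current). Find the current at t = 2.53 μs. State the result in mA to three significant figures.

τ = L/R = 4.130×10^-3/756 = 5.463×10^-6 s; final current I_∞ = ε/R = 26.8/756 = 3.54497×10^-2 A.
I(t) = I_∞(1 − e^(−t/τ)) with t/τ = 0.463.
I = (3.54497×10^-2)(1 − e^(−0.463)) = 1.314×10^-2 A.

I ≈ 13.1 mA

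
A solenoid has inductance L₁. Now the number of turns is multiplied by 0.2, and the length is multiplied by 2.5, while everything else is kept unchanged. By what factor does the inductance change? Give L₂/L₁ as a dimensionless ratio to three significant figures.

L₂/L₁ = 0.0160

For a solenoid, L ∝ μᵣN²A/ℓ.
L₂/L₁ = (0.2)^2 × (2.5)^-1 = 0.0160.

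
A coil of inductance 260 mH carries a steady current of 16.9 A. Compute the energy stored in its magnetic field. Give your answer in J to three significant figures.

U ≈ 37.1 J

Stored magnetic energy: U = ½LI².
U = ½(0.26 H)(16.9 A)² = 37.13 J.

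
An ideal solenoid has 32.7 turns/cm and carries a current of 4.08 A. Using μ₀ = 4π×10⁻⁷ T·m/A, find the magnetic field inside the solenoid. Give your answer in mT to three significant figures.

Inside a long solenoid, B = μ₀nI.
B = (4π×10⁻⁷)(3.270×10^3 m⁻¹)(4.08 A) = 1.677×10^-2 T.

B ≈ 16.8 mT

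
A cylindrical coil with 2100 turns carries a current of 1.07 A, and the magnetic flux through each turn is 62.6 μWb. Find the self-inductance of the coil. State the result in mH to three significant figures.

L ≈ 123 mH

Self-inductance is defined by L = NΦ_B/I (flux linkage over current).
L = (2100)(6.260×10^-5 Wb)/(1.07 A) = 0.1229 H.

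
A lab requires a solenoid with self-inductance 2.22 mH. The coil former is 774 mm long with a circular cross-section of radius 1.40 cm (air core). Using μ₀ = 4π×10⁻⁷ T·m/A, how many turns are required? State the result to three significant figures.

N ≈ 1490 turns

A = πr² = π(1.400×10^-2 m)² = 6.158×10^-4 m².
From L = μ₀N²A/ℓ, N = √(Lℓ / (μ₀A)).
N = √[(2.220×10^-3)(0.774) / ((4π×10⁻⁷)×6.158×10^-4)] = √(2.221×10^6) ≈ 1490.2.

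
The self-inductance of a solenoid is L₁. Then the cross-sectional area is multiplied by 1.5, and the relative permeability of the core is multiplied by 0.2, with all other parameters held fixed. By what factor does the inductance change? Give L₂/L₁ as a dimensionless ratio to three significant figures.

L₂/L₁ = 0.300

For a solenoid, L ∝ μᵣN²A/ℓ.
L₂/L₁ = (1.5) × (0.2) = 0.300.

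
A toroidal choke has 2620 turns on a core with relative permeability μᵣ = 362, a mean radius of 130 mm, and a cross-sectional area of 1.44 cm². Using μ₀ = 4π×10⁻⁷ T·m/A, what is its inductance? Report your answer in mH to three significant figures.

L ≈ 551 mH

For a thin toroid, L = μ₀μᵣN²A/(2πR).
L = (4π×10⁻⁷)(362)(2620)²(1.440×10^-4) / (2π×0.13 m) = 0.5505 H.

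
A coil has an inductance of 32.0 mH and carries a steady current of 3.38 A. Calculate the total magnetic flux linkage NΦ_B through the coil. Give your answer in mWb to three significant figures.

From L = NΦ_B/I, the flux linkage is NΦ_B = LI.
NΦ_B = (3.200×10^-2 H)(3.38 A) = 0.1082 Wb.

NΦ_B ≈ 108 mWb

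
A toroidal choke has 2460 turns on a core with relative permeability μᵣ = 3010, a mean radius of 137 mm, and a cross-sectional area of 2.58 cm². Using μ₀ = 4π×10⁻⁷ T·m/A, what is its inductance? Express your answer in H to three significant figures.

For a thin toroid, L = μ₀μᵣN²A/(2πR).
L = (4π×10⁻⁷)(3010)(2460)²(2.580×10^-4) / (2π×0.137 m) = 6.861 H.

L ≈ 6.86 H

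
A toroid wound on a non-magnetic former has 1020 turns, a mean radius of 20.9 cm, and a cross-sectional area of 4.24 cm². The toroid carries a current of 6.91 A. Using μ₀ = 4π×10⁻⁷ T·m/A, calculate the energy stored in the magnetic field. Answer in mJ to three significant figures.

U ≈ 10.1 mJ

L = μ₀N²A/(2πR) = (4π×10⁻⁷)(1020)²(4.240×10^-4)/(2π×0.209) = 4.221×10^-4 H.
U = ½LI² = ½(4.221×10^-4)(6.91)² = 1.008×10^-2 J.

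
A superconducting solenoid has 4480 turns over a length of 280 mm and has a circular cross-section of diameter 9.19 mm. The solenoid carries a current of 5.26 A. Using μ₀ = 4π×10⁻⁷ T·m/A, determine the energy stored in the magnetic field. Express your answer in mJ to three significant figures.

A = π(d/2)² = π(4.595×10^-3 m)² = 6.633×10^-5 m².
L = μ₀N²A/ℓ = (4π×10⁻⁷)(4480)²(6.633×10^-5)/(0.28) = 5.9749×10^-3 H.
U = ½LI² = ½(5.9749×10^-3)(5.26)² = 8.266×10^-2 J.

U ≈ 82.7 mJ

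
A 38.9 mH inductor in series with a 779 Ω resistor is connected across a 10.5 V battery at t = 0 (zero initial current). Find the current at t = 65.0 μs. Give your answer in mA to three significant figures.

I ≈ 9.81 mA

τ = L/R = 3.890×10^-2/779 = 4.994×10^-5 s; final current I_∞ = ε/R = 10.5/779 = 1.348×10^-2 A.
I(t) = I_∞(1 − e^(−t/τ)) with t/τ = 1.302.
I = (1.348×10^-2)(1 − e^(−1.302)) = 9.812×10^-3 A.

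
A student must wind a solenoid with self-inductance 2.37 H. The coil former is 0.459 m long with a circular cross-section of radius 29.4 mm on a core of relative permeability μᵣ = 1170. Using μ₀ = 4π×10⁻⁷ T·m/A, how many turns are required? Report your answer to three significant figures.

A = πr² = π(2.940×10^-2 m)² = 2.715×10^-3 m².
From L = μ₀μᵣN²A/ℓ, N = √(Lℓ / (μ₀μᵣA)).
N = √[(2.37)(0.459) / ((4π×10⁻⁷)(1170)×2.715×10^-3)] = √(2.7247×10^5) ≈ 522.0.

N ≈ 522 turns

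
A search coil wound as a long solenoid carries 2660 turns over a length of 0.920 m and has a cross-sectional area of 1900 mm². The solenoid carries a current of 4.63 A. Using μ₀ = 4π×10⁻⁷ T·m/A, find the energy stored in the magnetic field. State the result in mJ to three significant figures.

A = 1900 mm² = 1.900×10^-3 m².
L = μ₀N²A/ℓ = (4π×10⁻⁷)(2660)²(1.900×10^-3)/(0.92) = 1.836×10^-2 H.
U = ½LI² = ½(1.836×10^-2)(4.63)² = 0.1968 J.

U ≈ 197 mJ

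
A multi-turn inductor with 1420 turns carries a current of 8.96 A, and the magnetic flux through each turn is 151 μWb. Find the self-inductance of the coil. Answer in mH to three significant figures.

Self-inductance is defined by L = NΦ_B/I (flux linkage over current).
L = (1420)(1.510×10^-4 Wb)/(8.96 A) = 2.393×10^-2 H.

L ≈ 23.9 mH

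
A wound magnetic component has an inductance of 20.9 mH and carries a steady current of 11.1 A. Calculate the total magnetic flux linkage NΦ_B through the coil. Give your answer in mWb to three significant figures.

From L = NΦ_B/I, the flux linkage is NΦ_B = LI.
NΦ_B = (2.090×10^-2 H)(11.1 A) = 0.232 Wb.

NΦ_B ≈ 232 mWb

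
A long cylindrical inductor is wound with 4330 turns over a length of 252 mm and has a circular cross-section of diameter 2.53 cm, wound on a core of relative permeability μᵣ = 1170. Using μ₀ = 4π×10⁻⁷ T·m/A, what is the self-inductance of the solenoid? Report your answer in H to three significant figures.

A = π(d/2)² = π(1.265×10^-2 m)² = 5.027×10^-4 m².
For a long solenoid, L = μ₀μᵣN²A/ℓ.
L = (4π×10⁻⁷)(1170)(4330)²(5.027×10^-4)/(0.252 m) = 54.99 H.

L ≈ 55.0 H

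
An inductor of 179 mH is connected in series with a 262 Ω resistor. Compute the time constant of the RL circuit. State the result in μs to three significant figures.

τ = L/R = (0.179 H)/(262 Ω) = 6.832×10^-4 s.

τ ≈ 683 μs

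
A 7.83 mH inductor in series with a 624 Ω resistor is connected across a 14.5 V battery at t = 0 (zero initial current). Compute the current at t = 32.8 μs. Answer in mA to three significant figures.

τ = L/R = 7.830×10^-3/624 = 1.2548×10^-5 s; final current I_∞ = ε/R = 14.5/624 = 2.324×10^-2 A.
I(t) = I_∞(1 − e^(−t/τ)) with t/τ = 2.614.
I = (2.324×10^-2)(1 − e^(−2.614)) = 2.154×10^-2 A.

I ≈ 21.5 mA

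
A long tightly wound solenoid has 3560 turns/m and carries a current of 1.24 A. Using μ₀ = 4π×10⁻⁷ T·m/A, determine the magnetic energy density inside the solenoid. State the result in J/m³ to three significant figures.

B = μ₀nI = (4π×10⁻⁷)(3.560×10^3)(1.24) = 5.547×10^-3 T.
u = B²/(2μ₀) = (5.547×10^-3)²/(2×4π×10⁻⁷) = 12.24 J/m³.

u ≈ 12.2 J/m³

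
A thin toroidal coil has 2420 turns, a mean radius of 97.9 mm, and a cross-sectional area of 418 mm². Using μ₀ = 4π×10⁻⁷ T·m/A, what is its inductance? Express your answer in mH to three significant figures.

L ≈ 5.00 mH

For a thin toroid, L = μ₀N²A/(2πR).
L = (4π×10⁻⁷)(2420)²(4.180×10^-4) / (2π×9.790×10^-2 m) = 5.001×10^-3 H.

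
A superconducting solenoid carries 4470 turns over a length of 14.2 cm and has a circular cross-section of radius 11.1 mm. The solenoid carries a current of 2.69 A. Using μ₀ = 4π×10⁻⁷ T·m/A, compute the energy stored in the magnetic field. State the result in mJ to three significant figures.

U ≈ 248 mJ

A = πr² = π(1.110×10^-2 m)² = 3.871×10^-4 m².
L = μ₀N²A/ℓ = (4π×10⁻⁷)(4470)²(3.871×10^-4)/(0.142) = 6.844×10^-2 H.
U = ½LI² = ½(6.844×10^-2)(2.69)² = 0.2476 J.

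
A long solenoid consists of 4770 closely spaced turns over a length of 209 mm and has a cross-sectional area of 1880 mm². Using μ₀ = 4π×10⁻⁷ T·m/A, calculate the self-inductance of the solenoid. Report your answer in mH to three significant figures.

L ≈ 257 mH

A = 1880 mm² = 1.880×10^-3 m².
For a long solenoid, L = μ₀N²A/ℓ.
L = (4π×10⁻⁷)(4770)²(1.880×10^-3)/(0.209 m) = 0.2572 H.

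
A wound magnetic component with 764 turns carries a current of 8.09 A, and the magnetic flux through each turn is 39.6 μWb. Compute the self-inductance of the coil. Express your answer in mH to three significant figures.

L ≈ 3.74 mH

Self-inductance is defined by L = NΦ_B/I (flux linkage over current).
L = (764)(3.960×10^-5 Wb)/(8.09 A) = 3.740×10^-3 H.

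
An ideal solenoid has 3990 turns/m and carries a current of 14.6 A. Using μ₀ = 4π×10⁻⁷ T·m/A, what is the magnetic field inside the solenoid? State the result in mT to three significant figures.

B ≈ 73.2 mT

Inside a long solenoid, B = μ₀nI.
B = (4π×10⁻⁷)(3.990×10^3 m⁻¹)(14.6 A) = 7.320×10^-2 T.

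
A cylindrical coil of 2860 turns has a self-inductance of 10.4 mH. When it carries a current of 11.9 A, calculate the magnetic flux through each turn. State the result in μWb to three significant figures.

Φ_B ≈ 43.3 μWb

From L = NΦ_B/I, the flux per turn is Φ_B = LI/N.
Φ_B = (1.040×10^-2 H)(11.9 A)/2860 = 4.327×10^-5 Wb.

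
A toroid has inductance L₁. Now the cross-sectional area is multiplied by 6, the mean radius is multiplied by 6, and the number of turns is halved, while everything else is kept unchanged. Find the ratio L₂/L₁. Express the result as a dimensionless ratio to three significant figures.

L₂/L₁ = 0.250

For a toroid, L ∝ μᵣN²A/R.
L₂/L₁ = (6) × (6)^-1 × (0.5)^2 = 0.250.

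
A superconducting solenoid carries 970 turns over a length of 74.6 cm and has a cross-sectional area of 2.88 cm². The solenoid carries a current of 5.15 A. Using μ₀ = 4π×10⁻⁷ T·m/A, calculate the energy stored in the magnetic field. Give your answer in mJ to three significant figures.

A = 2.88 cm² = 2.880×10^-4 m².
L = μ₀N²A/ℓ = (4π×10⁻⁷)(970)²(2.880×10^-4)/(0.746) = 4.5646×10^-4 H.
U = ½LI² = ½(4.5646×10^-4)(5.15)² = 6.053×10^-3 J.

U ≈ 6.05 mJ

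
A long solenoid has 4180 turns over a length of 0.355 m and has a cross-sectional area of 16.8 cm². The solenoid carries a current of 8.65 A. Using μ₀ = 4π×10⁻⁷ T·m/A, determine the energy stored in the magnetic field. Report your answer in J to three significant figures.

A = 16.8 cm² = 1.680×10^-3 m².
L = μ₀N²A/ℓ = (4π×10⁻⁷)(4180)²(1.680×10^-3)/(0.355) = 0.1039 H.
U = ½LI² = ½(0.1039)(8.65)² = 3.887 J.

U ≈ 3.89 J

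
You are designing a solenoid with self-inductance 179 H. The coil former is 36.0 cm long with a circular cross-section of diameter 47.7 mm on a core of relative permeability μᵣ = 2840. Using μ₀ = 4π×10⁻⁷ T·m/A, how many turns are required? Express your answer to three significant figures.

A = π(d/2)² = π(2.385×10^-2 m)² = 1.787×10^-3 m².
From L = μ₀μᵣN²A/ℓ, N = √(Lℓ / (μ₀μᵣA)).
N = √[(179)(0.36) / ((4π×10⁻⁷)(2840)×1.787×10^-3)] = √(1.010×10^7) ≈ 3178.7.

N ≈ 3180 turns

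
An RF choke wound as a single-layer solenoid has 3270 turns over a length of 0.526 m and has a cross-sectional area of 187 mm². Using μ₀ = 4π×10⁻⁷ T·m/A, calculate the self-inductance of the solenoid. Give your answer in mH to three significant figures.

L ≈ 4.78 mH

A = 187 mm² = 1.870×10^-4 m².
For a long solenoid, L = μ₀N²A/ℓ.
L = (4π×10⁻⁷)(3270)²(1.870×10^-4)/(0.526 m) = 4.777×10^-3 H.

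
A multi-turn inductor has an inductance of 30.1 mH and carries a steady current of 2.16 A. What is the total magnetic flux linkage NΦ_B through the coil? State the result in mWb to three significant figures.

NΦ_B ≈ 65.0 mWb

From L = NΦ_B/I, the flux linkage is NΦ_B = LI.
NΦ_B = (3.010×10^-2 H)(2.16 A) = 6.502×10^-2 Wb.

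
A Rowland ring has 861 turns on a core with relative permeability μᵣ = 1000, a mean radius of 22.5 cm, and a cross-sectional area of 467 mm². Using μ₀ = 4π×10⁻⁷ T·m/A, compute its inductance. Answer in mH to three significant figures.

For a thin toroid, L = μ₀μᵣN²A/(2πR).
L = (4π×10⁻⁷)(1000)(861)²(4.670×10^-4) / (2π×0.225 m) = 0.3077 H.

L ≈ 308 mH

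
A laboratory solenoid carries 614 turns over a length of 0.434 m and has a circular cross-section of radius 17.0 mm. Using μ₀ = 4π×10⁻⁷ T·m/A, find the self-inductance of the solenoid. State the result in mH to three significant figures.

A = πr² = π(1.700×10^-2 m)² = 9.079×10^-4 m².
For a long solenoid, L = μ₀N²A/ℓ.
L = (4π×10⁻⁷)(614)²(9.079×10^-4)/(0.434 m) = 9.911×10^-4 H.

L ≈ 0.991 mH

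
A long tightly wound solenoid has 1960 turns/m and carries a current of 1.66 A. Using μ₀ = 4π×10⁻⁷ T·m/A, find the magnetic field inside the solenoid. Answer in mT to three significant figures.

B ≈ 4.09 mT

Inside a long solenoid, B = μ₀nI.
B = (4π×10⁻⁷)(1.960×10^3 m⁻¹)(1.66 A) = 4.089×10^-3 T.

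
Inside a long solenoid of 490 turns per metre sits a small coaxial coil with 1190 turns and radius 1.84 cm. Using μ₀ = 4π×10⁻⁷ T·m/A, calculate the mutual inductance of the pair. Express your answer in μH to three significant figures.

M ≈ 779 μH

The outer solenoid produces a uniform field B₁ = μ₀n₁I₁ across the inner coil,
so the flux linkage is N₂Φ = N₂B₁A₂ = μ₀n₁N₂A₂·I₁, giving M = μ₀n₁N₂A₂.
A₂ = πr² = π(1.840×10^-2 m)² = 1.064×10^-3 m².
M = (4π×10⁻⁷)(490)(1190)(1.064×10^-3) = 7.794×10^-4 H.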